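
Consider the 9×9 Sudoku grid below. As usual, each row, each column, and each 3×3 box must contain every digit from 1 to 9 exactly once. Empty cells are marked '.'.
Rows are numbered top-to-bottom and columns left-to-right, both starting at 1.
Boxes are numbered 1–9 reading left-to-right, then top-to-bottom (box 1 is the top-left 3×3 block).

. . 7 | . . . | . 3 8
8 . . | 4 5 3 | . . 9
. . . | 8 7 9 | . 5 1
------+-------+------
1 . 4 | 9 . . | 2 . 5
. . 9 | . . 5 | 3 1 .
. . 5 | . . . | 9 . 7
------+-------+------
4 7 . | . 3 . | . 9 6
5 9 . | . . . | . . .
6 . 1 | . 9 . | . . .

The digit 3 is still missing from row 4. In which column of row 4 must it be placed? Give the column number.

2

Consider where 3 can go in row 4.
r4c5 is out (column 5 already has a 3).
r4c6 is out (column 6 already has a 3).
r4c8 is out (column 8 already has a 3).
So the only cell in row 4 that can hold 3 is r4c2.
That is column 2.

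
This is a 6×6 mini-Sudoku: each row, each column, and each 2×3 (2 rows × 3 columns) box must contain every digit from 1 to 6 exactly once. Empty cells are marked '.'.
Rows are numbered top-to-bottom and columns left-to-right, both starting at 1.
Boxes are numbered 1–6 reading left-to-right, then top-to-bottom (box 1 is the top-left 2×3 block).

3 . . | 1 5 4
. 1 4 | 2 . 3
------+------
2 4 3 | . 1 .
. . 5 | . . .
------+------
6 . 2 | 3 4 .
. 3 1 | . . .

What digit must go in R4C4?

4

Cell R4C4 itself could take any of {4, 6} by direct elimination.
Consider where 4 can go in box 4.
R3C4 is out (row 3 already has a 4).
R3C6 is out (row 3 already has a 4).
R4C5 is out (column 5 already has a 4).
R4C6 is out (column 6 already has a 4).
So the only cell in box 4 that can hold 4 is R4C4.
Therefore R4C4 = 4.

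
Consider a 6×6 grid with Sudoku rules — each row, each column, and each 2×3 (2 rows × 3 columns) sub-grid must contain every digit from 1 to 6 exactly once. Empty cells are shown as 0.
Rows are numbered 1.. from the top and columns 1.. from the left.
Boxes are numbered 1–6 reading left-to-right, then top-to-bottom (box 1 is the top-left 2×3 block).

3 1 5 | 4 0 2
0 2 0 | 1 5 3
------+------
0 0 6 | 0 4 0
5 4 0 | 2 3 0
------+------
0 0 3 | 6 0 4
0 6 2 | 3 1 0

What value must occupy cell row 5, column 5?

Row 5 already contains {3, 4, 6}.
Column 5 already contains {1, 3, 4, 5}.
Its 2×3 block (box 6) already contains {1, 3, 4, 6}.
The only value from 1–6 not eliminated is 2, so row 5, column 5 = 2.

2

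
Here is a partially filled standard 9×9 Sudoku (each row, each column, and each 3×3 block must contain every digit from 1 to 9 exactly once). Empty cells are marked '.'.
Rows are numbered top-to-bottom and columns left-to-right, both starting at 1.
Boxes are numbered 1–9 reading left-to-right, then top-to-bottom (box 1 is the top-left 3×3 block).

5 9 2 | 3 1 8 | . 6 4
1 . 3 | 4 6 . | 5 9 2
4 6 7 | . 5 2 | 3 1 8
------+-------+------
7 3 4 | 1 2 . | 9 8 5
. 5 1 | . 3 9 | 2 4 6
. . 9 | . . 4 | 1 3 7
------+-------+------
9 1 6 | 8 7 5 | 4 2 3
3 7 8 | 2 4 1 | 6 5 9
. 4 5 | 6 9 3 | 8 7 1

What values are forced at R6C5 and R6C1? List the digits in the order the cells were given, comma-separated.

8,6

For R6C5:
  Row 6 already contains {1, 3, 4, 7, 9}.
  Column 5 already contains {1, 2, 3, 4, 5, 6, 7, 9}.
  Its 3×3 block (box 5) already contains {1, 2, 3, 4, 9}.
  The only value from 1–9 not eliminated is 8, so R6C5 = 8.
For R6C1:
  Consider where 6 can go in row 6.
  R6C2 is out (column 2 already has a 6).
  R6C4 is out (column 4 already has a 6).
  R6C5 is out (column 5 already has a 6).
  So the only cell in row 6 that can hold 6 is R6C1.
  So R6C1 = 6.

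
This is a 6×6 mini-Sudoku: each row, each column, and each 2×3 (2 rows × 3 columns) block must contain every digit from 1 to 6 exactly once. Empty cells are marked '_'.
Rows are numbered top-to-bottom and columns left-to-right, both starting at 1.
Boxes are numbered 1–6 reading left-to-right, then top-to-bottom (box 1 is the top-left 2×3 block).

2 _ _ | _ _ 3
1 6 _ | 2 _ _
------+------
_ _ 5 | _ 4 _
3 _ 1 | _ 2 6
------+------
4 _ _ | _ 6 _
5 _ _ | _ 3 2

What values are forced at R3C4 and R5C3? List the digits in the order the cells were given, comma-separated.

3,2

For R3C4:
  Consider where 3 can go in column 4.
  R1C4 is out (row 1 already has a 3).
  R4C4 is out (row 4 already has a 3).
  R5C4 is out (box 6 already has a 3).
  R6C4 is out (row 6 already has a 3).
  So the only cell in column 4 that can hold 3 is R3C4.
  So R3C4 = 3.
For R5C3:
  Consider where 2 can go in column 3.
  R1C3 is out (row 1 already has a 2).
  R2C3 is out (row 2 already has a 2).
  R6C3 is out (row 6 already has a 2).
  So the only cell in column 3 that can hold 2 is R5C3.
  So R5C3 = 2.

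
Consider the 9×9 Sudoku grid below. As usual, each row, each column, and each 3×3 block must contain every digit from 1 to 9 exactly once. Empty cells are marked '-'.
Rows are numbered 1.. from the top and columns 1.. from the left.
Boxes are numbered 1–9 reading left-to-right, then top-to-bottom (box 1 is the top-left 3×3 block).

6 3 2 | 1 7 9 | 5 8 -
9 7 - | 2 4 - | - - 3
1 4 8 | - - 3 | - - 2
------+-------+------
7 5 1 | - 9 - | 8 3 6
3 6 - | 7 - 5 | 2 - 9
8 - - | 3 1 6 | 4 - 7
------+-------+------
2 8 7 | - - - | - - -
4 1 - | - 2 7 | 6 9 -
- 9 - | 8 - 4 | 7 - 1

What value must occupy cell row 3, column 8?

Cell row 3, column 8 itself could take any of {6, 7} by direct elimination.
Consider where 7 can go in row 3.
row 3, column 4 is out (column 4 already has a 7).
row 3, column 5 is out (column 5 already has a 7).
row 3, column 7 is out (column 7 already has a 7).
So the only cell in row 3 that can hold 7 is row 3, column 8.
Therefore row 3, column 8 = 7.

7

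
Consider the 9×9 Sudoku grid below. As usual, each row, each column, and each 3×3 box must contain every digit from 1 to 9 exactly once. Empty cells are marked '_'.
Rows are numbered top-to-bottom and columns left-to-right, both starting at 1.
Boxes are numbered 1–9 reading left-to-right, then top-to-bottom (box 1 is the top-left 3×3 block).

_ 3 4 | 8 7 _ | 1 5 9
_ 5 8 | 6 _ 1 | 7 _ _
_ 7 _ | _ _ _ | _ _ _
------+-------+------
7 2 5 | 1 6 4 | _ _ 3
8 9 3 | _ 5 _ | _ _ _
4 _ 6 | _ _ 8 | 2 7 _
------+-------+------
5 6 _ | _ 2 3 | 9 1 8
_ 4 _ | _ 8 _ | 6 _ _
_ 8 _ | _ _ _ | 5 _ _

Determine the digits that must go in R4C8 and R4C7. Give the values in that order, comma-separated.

For R4C8:
  Consider where 9 can go in box 6.
  R4C7 is out (column 7 already has a 9).
  R5C7 is out (row 5 already has a 9).
  R5C8 is out (row 5 already has a 9).
  R5C9 is out (row 5 already has a 9).
  R6C9 is out (column 9 already has a 9).
  So the only cell in box 6 that can hold 9 is R4C8.
  So R4C8 = 9.
For R4C7:
  Row 4 already contains {1, 2, 3, 4, 5, 6, 7}.
  Column 7 already contains {1, 2, 5, 6, 7, 9}.
  Its 3×3 block (box 6) already contains {2, 3, 7}.
  The only value from 1–9 not eliminated is 8, so R4C7 = 8.

9,8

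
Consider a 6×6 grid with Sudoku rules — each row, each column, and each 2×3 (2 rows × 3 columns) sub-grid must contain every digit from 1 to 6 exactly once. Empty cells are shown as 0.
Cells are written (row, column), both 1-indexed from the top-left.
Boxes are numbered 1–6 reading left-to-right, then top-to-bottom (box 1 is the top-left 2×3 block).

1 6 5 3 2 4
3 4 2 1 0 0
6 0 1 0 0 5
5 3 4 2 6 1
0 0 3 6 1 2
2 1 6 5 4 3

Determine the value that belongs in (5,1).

4

Row 5 already contains {1, 2, 3, 6}.
Column 1 already contains {1, 2, 3, 5, 6}.
Its 2×3 block (box 5) already contains {1, 2, 3, 6}.
The only value from 1–6 not eliminated is 4, so (5,1) = 4.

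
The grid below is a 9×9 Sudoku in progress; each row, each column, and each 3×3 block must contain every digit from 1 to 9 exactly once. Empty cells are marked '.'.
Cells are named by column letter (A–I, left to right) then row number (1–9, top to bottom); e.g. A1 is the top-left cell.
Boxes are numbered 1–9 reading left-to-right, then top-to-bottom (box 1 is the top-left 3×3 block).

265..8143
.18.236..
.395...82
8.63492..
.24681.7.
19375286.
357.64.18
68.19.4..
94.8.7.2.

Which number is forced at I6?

4

Row 6 already contains {1, 2, 3, 5, 6, 7, 8, 9}.
Column I already contains {2, 3, 8}.
Its 3×3 block (box 6) already contains {2, 6, 7, 8}.
The only value from 1–9 not eliminated is 4, so I6 = 4.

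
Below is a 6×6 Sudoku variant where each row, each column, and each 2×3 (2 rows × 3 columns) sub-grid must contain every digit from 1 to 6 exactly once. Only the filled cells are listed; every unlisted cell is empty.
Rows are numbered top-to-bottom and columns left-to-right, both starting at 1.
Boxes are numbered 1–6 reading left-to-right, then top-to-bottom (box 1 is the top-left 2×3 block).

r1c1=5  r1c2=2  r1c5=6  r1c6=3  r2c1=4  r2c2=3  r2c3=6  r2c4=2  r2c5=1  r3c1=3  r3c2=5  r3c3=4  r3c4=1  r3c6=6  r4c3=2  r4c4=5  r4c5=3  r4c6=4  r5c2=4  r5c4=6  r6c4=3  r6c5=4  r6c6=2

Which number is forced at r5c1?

2

Cell r5c1 itself could take any of {1, 2} by direct elimination.
Consider where 2 can go in box 5.
r5c3 is out (column 3 already has a 2).
r6c1 is out (row 6 already has a 2).
r6c2 is out (row 6 already has a 2).
r6c3 is out (row 6 already has a 2).
So the only cell in box 5 that can hold 2 is r5c1.
Therefore r5c1 = 2.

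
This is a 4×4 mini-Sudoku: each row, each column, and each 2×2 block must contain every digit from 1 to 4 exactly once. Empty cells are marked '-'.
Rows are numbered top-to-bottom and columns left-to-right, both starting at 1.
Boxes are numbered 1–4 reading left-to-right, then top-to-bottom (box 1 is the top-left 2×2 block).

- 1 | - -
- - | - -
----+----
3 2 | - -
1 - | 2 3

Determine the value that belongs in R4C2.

4

Row 4 already contains {1, 2, 3}.
Column 2 already contains {1, 2}.
Its 2×2 block (box 3) already contains {1, 2, 3}.
The only value from 1–4 not eliminated is 4, so R4C2 = 4.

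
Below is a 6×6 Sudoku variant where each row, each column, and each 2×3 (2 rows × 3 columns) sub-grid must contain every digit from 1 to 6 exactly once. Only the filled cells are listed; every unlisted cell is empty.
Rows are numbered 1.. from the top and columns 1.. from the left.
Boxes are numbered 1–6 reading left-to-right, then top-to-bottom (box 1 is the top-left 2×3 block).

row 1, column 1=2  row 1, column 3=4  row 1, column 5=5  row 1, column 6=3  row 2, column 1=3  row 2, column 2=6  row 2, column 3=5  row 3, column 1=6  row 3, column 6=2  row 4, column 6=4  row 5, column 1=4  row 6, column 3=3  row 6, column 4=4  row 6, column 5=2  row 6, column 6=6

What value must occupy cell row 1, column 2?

1

Row 1 already contains {2, 3, 4, 5}.
Column 2 already contains {6}.
Its 2×3 block (box 1) already contains {2, 3, 4, 5, 6}.
The only value from 1–6 not eliminated is 1, so row 1, column 2 = 1.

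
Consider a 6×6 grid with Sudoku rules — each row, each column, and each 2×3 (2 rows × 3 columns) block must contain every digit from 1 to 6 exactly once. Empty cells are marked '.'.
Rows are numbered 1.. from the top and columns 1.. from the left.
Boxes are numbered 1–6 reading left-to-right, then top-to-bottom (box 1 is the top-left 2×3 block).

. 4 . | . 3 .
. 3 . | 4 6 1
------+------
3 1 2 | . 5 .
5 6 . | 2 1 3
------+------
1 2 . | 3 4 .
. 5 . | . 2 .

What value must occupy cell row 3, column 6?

Cell row 3, column 6 itself could take any of {4, 6} by direct elimination.
Consider where 4 can go in row 3.
row 3, column 4 is out (column 4 already has a 4).
So the only cell in row 3 that can hold 4 is row 3, column 6.
Therefore row 3, column 6 = 4.

4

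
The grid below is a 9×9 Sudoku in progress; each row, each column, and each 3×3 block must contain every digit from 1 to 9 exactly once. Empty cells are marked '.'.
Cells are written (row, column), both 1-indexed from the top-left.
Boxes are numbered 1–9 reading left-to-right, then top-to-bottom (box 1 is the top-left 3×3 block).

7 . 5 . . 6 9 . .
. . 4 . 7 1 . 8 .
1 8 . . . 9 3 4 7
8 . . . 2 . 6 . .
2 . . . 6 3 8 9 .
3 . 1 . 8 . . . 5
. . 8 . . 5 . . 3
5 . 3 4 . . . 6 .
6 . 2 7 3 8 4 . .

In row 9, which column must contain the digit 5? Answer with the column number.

Consider where 5 can go in row 9.
(9,2) is out (box 7 already has a 5).
(9,9) is out (column 9 already has a 5).
So the only cell in row 9 that can hold 5 is (9,8).
That is column 8.

8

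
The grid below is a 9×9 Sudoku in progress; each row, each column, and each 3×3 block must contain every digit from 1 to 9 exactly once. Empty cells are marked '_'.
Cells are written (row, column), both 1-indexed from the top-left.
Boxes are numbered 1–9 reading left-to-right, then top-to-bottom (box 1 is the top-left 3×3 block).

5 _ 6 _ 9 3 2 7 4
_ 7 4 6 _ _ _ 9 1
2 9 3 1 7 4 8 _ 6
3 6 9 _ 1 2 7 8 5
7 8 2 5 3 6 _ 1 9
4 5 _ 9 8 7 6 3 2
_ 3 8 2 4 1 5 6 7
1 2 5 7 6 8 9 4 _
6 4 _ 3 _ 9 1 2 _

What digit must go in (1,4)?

Row 1 already contains {2, 3, 4, 5, 6, 7, 9}.
Column 4 already contains {1, 2, 3, 5, 6, 7, 9}.
Its 3×3 block (box 2) already contains {1, 3, 4, 6, 7, 9}.
The only value from 1–9 not eliminated is 8, so (1,4) = 8.

8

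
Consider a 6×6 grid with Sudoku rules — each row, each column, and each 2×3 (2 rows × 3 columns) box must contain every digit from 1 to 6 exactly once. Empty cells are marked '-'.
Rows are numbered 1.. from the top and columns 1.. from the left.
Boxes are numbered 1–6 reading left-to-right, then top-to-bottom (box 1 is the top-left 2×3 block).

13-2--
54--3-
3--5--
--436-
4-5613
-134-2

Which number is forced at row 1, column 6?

5

Cell row 1, column 6 itself could take any of {4, 5, 6} by direct elimination.
Consider where 5 can go in column 6.
row 2, column 6 is out (row 2 already has a 5).
row 3, column 6 is out (row 3 already has a 5).
row 4, column 6 is out (box 4 already has a 5).
So the only cell in column 6 that can hold 5 is row 1, column 6.
Therefore row 1, column 6 = 5.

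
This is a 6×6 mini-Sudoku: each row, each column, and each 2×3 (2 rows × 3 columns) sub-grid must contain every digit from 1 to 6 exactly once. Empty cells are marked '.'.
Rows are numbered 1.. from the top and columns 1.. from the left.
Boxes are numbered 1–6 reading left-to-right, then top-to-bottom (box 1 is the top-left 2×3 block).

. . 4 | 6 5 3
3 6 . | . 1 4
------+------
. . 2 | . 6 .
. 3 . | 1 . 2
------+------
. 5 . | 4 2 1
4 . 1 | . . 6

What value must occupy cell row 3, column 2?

Cell row 3, column 2 itself could take any of {1, 4} by direct elimination.
Consider where 4 can go in column 2.
row 1, column 2 is out (row 1 already has a 4).
row 6, column 2 is out (row 6 already has a 4).
So the only cell in column 2 that can hold 4 is row 3, column 2.
Therefore row 3, column 2 = 4.

4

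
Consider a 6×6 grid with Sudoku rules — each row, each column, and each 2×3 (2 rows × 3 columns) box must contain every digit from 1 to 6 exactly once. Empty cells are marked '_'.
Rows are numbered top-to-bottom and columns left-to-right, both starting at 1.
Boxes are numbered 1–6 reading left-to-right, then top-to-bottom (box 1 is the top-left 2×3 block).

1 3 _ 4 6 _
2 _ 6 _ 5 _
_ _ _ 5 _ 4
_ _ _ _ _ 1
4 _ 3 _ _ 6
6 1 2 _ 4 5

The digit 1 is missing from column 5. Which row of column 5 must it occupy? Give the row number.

Consider where 1 can go in column 5.
R3C5 is out (box 4 already has a 1).
R4C5 is out (row 4 already has a 1).
So the only cell in column 5 that can hold 1 is R5C5.
That is row 5.

5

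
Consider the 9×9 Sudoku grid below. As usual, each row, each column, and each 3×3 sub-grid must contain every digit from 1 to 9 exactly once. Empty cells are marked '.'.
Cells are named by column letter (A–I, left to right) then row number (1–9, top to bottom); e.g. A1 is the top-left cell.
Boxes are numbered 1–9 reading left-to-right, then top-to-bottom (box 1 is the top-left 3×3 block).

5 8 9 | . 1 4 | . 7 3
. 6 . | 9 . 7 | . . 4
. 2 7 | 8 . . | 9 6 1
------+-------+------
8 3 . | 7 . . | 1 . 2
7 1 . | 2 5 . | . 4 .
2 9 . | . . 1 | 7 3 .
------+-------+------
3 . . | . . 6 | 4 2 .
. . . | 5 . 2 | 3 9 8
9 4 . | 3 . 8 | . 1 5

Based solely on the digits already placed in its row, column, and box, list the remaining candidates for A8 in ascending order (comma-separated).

1,6

Row 8 already contains {2, 3, 5, 8, 9}.
Column A already contains {2, 3, 5, 7, 8, 9}.
Its 3×3 block (box 7) already contains {3, 4, 9}.
Removing those from 1–9 leaves {1, 6} as the candidates for A8.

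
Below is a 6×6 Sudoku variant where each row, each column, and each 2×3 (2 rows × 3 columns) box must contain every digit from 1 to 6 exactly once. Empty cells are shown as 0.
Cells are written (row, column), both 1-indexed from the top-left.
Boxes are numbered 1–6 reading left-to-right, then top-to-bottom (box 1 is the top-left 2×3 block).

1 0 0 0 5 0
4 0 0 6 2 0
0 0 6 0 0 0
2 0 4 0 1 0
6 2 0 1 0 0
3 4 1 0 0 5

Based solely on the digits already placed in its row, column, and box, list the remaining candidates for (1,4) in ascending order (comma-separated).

Row 1 already contains {1, 5}.
Column 4 already contains {1, 6}.
Its 2×3 block (box 2) already contains {2, 5, 6}.
Removing those from 1–6 leaves {3, 4} as the candidates for (1,4).

3,4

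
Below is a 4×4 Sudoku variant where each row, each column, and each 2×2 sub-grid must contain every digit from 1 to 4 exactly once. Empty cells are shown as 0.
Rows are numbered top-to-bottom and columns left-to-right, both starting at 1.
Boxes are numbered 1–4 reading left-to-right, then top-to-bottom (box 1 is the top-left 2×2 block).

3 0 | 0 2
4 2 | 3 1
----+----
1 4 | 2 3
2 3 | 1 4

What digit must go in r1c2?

1

Row 1 already contains {2, 3}.
Column 2 already contains {2, 3, 4}.
Its 2×2 block (box 1) already contains {2, 3, 4}.
The only value from 1–4 not eliminated is 1, so r1c2 = 1.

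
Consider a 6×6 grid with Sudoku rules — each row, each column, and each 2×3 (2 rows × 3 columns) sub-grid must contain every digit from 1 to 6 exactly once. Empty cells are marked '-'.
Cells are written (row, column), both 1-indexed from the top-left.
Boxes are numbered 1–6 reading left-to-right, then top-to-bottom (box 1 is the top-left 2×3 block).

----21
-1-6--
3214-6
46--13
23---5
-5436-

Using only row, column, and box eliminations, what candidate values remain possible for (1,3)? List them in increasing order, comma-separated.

Row 1 already contains {1, 2}.
Column 3 already contains {1, 4}.
Its 2×3 block (box 1) already contains {1}.
Removing those from 1–6 leaves {3, 5, 6} as the candidates for (1,3).

3,5,6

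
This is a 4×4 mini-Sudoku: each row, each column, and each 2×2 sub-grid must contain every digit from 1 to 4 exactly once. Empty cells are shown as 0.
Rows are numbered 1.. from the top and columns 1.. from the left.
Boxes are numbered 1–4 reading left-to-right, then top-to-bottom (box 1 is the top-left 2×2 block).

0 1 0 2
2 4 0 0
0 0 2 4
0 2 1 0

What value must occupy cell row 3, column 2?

3

Row 3 already contains {2, 4}.
Column 2 already contains {1, 2, 4}.
Its 2×2 block (box 3) already contains {2}.
The only value from 1–4 not eliminated is 3, so row 3, column 2 = 3.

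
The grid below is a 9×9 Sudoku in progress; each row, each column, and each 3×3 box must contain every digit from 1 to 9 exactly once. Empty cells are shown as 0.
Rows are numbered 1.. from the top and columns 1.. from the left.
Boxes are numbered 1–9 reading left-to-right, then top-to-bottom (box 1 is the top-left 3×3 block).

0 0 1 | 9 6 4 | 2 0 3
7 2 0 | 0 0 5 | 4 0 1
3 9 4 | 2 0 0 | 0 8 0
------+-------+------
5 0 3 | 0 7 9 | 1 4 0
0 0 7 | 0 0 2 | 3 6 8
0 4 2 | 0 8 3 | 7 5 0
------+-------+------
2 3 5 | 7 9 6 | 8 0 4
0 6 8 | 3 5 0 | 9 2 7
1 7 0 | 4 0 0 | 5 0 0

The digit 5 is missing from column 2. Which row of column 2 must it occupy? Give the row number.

Consider where 5 can go in column 2.
row 4, column 2 is out (row 4 already has a 5).
row 5, column 2 is out (box 4 already has a 5).
So the only cell in column 2 that can hold 5 is row 1, column 2.
That is row 1.

1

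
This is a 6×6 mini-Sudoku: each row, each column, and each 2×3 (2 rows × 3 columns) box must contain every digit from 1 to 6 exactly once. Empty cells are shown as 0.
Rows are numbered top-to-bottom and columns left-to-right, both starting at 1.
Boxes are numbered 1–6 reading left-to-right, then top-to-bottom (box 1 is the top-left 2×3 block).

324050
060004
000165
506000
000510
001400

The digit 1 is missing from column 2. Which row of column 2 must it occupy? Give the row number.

4

Consider where 1 can go in column 2.
R3C2 is out (row 3 already has a 1).
R5C2 is out (row 5 already has a 1).
R6C2 is out (row 6 already has a 1).
So the only cell in column 2 that can hold 1 is R4C2.
That is row 4.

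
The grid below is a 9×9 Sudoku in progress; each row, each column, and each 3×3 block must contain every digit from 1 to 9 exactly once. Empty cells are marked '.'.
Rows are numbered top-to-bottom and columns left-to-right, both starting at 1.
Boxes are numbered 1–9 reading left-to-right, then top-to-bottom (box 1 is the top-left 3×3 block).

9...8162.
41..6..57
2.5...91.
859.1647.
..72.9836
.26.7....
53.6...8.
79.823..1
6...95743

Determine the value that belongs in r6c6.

Cell r6c6 itself could take any of {4, 8} by direct elimination.
Consider where 8 can go in column 6.
r2c6 is out (box 2 already has a 8).
r3c6 is out (box 2 already has a 8).
r7c6 is out (row 7 already has a 8).
So the only cell in column 6 that can hold 8 is r6c6.
Therefore r6c6 = 8.

8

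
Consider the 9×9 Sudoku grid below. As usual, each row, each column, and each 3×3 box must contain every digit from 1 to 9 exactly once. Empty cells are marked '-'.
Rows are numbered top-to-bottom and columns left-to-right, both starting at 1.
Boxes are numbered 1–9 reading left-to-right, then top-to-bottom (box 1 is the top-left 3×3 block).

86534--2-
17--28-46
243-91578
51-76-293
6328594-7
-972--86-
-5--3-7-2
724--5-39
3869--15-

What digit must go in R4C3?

8

Row 4 already contains {1, 2, 3, 5, 6, 7, 9}.
Column 3 already contains {2, 3, 4, 5, 6, 7}.
Its 3×3 block (box 4) already contains {1, 2, 3, 5, 6, 7, 9}.
The only value from 1–9 not eliminated is 8, so R4C3 = 8.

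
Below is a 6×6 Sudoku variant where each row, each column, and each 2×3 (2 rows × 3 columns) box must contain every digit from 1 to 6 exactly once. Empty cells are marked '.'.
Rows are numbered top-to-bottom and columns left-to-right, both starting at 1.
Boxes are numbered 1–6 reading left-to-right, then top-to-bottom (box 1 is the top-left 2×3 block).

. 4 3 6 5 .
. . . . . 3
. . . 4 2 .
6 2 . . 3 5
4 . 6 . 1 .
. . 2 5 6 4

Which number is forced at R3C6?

6

Cell R3C6 itself could take any of {1, 6} by direct elimination.
Consider where 6 can go in box 4.
R4C4 is out (row 4 already has a 6).
So the only cell in box 4 that can hold 6 is R3C6.
Therefore R3C6 = 6.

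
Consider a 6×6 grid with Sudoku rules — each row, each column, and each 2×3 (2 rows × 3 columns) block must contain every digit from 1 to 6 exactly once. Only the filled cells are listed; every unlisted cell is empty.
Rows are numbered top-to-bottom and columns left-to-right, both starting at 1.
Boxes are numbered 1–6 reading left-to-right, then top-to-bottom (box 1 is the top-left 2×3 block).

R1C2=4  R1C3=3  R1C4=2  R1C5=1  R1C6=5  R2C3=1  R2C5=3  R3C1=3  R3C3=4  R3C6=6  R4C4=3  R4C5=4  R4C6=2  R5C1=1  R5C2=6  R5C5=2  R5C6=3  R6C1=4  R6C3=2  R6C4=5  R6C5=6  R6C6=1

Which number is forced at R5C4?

4

Row 5 already contains {1, 2, 3, 6}.
Column 4 already contains {2, 3, 5}.
Its 2×3 block (box 6) already contains {1, 2, 3, 5, 6}.
The only value from 1–6 not eliminated is 4, so R5C4 = 4.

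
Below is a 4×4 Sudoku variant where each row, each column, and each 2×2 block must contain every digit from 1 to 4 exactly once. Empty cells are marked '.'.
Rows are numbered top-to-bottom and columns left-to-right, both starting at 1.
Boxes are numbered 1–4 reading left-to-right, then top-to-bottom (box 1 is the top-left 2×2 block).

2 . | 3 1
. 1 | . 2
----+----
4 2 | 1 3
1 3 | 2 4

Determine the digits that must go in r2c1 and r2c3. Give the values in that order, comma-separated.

For r2c1:
  Row 2 already contains {1, 2}.
  Column 1 already contains {1, 2, 4}.
  Its 2×2 block (box 1) already contains {1, 2}.
  The only value from 1–4 not eliminated is 3, so r2c1 = 3.
For r2c3:
  Row 2 already contains {1, 2}.
  Column 3 already contains {1, 2, 3}.
  Its 2×2 block (box 2) already contains {1, 2, 3}.
  The only value from 1–4 not eliminated is 4, so r2c3 = 4.

3,4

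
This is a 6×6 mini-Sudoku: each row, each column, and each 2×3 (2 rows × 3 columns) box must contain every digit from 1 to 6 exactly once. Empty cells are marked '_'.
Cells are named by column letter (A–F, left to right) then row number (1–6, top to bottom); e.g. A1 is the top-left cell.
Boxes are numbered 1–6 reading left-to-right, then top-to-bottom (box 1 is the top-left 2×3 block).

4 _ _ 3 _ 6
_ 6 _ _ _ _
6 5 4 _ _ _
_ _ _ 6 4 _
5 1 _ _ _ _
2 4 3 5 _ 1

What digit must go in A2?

Cell A2 itself could take any of {1, 3} by direct elimination.
Consider where 3 can go in row 2.
C2 is out (column C already has a 3).
D2 is out (column D already has a 3).
E2 is out (box 2 already has a 3).
F2 is out (box 2 already has a 3).
So the only cell in row 2 that can hold 3 is A2.
Therefore A2 = 3.

3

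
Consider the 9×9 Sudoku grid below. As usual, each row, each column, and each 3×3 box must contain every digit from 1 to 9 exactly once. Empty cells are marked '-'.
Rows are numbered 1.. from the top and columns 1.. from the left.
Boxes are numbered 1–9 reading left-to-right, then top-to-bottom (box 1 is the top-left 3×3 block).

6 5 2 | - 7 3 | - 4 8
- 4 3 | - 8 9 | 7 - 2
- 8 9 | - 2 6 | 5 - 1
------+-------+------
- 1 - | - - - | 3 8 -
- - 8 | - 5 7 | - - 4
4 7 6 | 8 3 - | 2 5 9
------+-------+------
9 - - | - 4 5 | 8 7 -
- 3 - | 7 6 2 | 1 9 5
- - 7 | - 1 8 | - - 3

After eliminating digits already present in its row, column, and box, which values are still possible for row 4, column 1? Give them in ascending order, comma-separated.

Row 4 already contains {1, 3, 8}.
Column 1 already contains {4, 6, 9}.
Its 3×3 block (box 4) already contains {1, 4, 6, 7, 8}.
Removing those from 1–9 leaves {2, 5} as the candidates for row 4, column 1.

2,5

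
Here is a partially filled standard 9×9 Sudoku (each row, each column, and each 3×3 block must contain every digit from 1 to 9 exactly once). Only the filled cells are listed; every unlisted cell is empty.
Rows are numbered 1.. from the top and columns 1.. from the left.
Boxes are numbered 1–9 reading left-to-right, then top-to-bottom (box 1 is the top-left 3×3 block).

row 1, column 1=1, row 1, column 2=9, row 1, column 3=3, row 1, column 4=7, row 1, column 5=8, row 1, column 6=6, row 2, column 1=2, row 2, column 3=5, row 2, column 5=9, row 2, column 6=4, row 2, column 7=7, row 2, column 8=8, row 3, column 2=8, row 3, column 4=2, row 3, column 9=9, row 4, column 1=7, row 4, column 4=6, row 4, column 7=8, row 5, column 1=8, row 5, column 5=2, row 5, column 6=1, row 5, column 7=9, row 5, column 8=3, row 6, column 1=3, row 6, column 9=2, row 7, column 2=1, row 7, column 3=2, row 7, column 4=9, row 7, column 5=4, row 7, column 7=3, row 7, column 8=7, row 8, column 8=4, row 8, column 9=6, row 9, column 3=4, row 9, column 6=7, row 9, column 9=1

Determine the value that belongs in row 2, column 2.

Row 2 already contains {2, 4, 5, 7, 8, 9}.
Column 2 already contains {1, 8, 9}.
Its 3×3 block (box 1) already contains {1, 2, 3, 5, 8, 9}.
The only value from 1–9 not eliminated is 6, so row 2, column 2 = 6.

6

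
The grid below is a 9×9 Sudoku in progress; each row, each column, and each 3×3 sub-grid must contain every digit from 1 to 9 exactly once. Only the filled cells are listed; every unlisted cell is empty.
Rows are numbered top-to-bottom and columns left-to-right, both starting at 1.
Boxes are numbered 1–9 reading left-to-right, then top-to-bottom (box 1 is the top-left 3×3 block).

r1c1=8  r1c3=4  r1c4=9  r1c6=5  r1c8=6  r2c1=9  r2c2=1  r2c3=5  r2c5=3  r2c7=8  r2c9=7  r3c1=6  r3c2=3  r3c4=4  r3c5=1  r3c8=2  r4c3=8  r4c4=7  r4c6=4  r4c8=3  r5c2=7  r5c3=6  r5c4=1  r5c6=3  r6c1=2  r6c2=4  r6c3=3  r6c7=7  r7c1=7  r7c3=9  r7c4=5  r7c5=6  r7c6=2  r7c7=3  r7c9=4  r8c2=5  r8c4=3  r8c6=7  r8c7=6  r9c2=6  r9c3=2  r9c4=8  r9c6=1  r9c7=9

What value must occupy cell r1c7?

Row 1 already contains {4, 5, 6, 8, 9}.
Column 7 already contains {3, 6, 7, 8, 9}.
Its 3×3 block (box 3) already contains {2, 6, 7, 8}.
The only value from 1–9 not eliminated is 1, so r1c7 = 1.

1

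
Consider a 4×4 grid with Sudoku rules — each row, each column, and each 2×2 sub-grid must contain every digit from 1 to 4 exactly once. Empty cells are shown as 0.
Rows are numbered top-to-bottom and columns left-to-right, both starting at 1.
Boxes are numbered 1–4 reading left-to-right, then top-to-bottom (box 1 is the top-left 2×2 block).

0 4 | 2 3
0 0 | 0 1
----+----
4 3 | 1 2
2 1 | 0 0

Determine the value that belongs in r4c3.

Cell r4c3 itself could take any of {3, 4} by direct elimination.
Consider where 3 can go in box 4.
r4c4 is out (column 4 already has a 3).
So the only cell in box 4 that can hold 3 is r4c3.
Therefore r4c3 = 3.

3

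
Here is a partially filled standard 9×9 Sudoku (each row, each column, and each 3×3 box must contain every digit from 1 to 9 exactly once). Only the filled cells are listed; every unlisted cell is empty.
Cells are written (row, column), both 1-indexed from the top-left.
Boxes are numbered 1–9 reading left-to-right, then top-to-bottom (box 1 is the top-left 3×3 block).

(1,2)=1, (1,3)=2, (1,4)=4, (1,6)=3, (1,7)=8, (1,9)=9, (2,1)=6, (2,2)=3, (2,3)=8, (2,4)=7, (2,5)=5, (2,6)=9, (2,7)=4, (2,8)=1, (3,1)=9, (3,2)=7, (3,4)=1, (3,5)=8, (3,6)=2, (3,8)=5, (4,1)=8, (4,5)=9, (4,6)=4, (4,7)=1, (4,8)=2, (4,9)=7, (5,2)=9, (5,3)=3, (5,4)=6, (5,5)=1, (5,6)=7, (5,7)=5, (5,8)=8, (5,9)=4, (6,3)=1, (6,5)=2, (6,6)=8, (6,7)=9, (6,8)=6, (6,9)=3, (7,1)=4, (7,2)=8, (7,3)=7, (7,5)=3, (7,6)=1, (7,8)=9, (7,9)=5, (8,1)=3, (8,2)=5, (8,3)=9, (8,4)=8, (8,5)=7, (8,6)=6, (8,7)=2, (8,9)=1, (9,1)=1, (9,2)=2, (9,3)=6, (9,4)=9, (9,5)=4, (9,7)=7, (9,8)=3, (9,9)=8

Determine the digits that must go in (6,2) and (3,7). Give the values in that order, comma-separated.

4,3

For (6,2):
  Row 6 already contains {1, 2, 3, 6, 8, 9}.
  Column 2 already contains {1, 2, 3, 5, 7, 8, 9}.
  Its 3×3 block (box 4) already contains {1, 3, 8, 9}.
  The only value from 1–9 not eliminated is 4, so (6,2) = 4.
For (3,7):
  Consider where 3 can go in column 7.
  (7,7) is out (row 7 already has a 3).
  So the only cell in column 7 that can hold 3 is (3,7).
  So (3,7) = 3.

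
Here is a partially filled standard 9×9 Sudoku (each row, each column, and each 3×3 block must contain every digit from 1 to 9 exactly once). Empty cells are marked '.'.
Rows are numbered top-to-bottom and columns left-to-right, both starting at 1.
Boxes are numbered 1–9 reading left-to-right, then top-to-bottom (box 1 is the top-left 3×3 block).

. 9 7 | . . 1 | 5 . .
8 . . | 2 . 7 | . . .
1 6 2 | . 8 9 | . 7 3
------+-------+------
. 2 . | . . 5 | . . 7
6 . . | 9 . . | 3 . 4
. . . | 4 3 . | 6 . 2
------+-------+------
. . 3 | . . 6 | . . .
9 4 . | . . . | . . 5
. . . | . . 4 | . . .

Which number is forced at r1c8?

2

Cell r1c8 itself could take any of {2, 4, 6, 8} by direct elimination.
Consider where 2 can go in box 3.
r1c9 is out (column 9 already has a 2).
r2c7 is out (row 2 already has a 2).
r2c8 is out (row 2 already has a 2).
r2c9 is out (row 2 already has a 2).
r3c7 is out (row 3 already has a 2).
So the only cell in box 3 that can hold 2 is r1c8.
Therefore r1c8 = 2.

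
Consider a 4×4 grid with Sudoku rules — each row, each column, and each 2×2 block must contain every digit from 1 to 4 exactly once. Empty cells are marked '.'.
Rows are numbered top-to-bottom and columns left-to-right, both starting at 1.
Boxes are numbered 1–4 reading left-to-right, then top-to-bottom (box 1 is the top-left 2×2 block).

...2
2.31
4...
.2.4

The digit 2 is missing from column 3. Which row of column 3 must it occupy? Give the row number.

3

Consider where 2 can go in column 3.
r1c3 is out (row 1 already has a 2).
r4c3 is out (row 4 already has a 2).
So the only cell in column 3 that can hold 2 is r3c3.
That is row 3.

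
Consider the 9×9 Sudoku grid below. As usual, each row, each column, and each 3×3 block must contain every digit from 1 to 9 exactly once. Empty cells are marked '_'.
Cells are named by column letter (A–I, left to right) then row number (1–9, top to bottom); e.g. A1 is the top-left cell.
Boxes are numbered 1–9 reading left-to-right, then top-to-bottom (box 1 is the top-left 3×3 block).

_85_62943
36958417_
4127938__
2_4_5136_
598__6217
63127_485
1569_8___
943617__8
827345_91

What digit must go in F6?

9

Row 6 already contains {1, 2, 3, 4, 5, 6, 7, 8}.
Column F already contains {1, 2, 3, 4, 5, 6, 7, 8}.
Its 3×3 block (box 5) already contains {1, 2, 5, 6, 7}.
The only value from 1–9 not eliminated is 9, so F6 = 9.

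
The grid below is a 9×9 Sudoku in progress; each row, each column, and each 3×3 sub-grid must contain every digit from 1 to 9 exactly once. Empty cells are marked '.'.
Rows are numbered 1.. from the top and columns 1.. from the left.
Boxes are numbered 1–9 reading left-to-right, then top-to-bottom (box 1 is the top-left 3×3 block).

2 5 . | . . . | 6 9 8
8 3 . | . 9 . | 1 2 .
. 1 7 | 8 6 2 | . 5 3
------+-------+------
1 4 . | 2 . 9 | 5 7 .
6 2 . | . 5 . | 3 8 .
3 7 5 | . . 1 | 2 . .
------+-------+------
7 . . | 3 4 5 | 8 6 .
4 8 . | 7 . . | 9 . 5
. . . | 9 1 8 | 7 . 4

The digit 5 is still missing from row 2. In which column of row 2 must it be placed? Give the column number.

Consider where 5 can go in row 2.
row 2, column 3 is out (column 3 already has a 5).
row 2, column 6 is out (column 6 already has a 5).
row 2, column 9 is out (column 9 already has a 5).
So the only cell in row 2 that can hold 5 is row 2, column 4.
That is column 4.

4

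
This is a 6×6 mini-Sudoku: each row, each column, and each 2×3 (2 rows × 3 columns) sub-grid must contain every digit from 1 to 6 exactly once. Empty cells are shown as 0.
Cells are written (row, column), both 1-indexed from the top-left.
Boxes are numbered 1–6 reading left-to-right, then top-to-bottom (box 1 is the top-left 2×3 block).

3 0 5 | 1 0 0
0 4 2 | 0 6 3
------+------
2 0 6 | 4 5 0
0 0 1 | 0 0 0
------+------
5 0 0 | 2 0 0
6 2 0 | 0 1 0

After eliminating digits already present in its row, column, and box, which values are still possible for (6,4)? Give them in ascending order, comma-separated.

3,5

Row 6 already contains {1, 2, 6}.
Column 4 already contains {1, 2, 4}.
Its 2×3 block (box 6) already contains {1, 2}.
Removing those from 1–6 leaves {3, 5} as the candidates for (6,4).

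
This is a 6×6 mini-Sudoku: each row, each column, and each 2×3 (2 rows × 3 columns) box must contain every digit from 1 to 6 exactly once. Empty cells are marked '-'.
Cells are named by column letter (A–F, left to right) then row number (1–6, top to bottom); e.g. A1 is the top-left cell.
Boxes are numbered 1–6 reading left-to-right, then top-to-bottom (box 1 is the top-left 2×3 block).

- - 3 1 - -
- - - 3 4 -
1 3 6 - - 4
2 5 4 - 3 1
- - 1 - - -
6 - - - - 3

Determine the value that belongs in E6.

1

Cell E6 itself could take any of {1, 2, 5} by direct elimination.
Consider where 1 can go in box 6.
D5 is out (row 5 already has a 1).
E5 is out (row 5 already has a 1).
F5 is out (row 5 already has a 1).
D6 is out (column D already has a 1).
So the only cell in box 6 that can hold 1 is E6.
Therefore E6 = 1.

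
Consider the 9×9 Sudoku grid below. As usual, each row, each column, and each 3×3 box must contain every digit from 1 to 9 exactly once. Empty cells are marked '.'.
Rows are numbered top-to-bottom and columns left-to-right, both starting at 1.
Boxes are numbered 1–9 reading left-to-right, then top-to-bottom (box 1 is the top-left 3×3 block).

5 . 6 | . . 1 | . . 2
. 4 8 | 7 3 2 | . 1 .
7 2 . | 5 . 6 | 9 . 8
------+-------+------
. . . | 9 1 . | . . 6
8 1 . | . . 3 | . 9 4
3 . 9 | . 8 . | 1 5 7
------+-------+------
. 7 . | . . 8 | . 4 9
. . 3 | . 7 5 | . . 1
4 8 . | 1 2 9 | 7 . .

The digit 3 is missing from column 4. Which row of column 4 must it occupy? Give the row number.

7

Consider where 3 can go in column 4.
R1C4 is out (box 2 already has a 3).
R5C4 is out (row 5 already has a 3).
R6C4 is out (row 6 already has a 3).
R8C4 is out (row 8 already has a 3).
So the only cell in column 4 that can hold 3 is R7C4.
That is row 7.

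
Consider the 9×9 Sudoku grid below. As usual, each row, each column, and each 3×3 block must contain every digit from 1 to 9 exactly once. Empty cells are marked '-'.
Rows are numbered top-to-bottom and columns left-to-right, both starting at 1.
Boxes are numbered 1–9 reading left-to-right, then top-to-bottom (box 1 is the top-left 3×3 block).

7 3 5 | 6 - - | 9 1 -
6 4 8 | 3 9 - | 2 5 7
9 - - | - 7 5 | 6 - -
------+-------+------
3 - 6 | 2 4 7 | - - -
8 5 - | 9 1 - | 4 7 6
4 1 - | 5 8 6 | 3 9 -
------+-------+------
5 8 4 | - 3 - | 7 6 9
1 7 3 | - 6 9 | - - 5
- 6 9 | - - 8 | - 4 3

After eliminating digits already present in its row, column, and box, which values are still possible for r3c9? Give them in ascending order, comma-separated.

Row 3 already contains {5, 6, 7, 9}.
Column 9 already contains {3, 5, 6, 7, 9}.
Its 3×3 block (box 3) already contains {1, 2, 5, 6, 7, 9}.
Removing those from 1–9 leaves {4, 8} as the candidates for r3c9.

4,8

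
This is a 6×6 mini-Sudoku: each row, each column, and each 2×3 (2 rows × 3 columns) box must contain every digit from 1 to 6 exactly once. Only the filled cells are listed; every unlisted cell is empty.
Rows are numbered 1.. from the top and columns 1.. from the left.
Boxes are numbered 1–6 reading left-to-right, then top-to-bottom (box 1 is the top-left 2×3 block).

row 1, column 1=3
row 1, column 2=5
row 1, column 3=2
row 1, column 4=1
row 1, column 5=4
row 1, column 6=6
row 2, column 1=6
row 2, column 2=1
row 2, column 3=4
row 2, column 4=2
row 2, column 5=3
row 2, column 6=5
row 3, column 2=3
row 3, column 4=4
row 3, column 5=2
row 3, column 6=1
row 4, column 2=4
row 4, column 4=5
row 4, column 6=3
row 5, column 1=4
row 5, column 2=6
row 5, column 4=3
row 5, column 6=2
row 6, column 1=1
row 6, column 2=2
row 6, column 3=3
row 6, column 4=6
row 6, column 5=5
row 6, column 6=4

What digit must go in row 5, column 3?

Row 5 already contains {2, 3, 4, 6}.
Column 3 already contains {2, 3, 4}.
Its 2×3 block (box 5) already contains {1, 2, 3, 4, 6}.
The only value from 1–6 not eliminated is 5, so row 5, column 3 = 5.

5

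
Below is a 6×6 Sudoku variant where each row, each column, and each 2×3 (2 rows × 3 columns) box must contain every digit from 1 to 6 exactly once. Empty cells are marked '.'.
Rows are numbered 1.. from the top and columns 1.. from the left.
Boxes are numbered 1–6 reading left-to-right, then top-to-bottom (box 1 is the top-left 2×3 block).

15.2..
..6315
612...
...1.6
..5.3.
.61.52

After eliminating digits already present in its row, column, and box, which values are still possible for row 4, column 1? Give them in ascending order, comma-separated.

Row 4 already contains {1, 6}.
Column 1 already contains {1, 6}.
Its 2×3 block (box 3) already contains {1, 2, 6}.
Removing those from 1–6 leaves {3, 4, 5} as the candidates for row 4, column 1.

3,4,5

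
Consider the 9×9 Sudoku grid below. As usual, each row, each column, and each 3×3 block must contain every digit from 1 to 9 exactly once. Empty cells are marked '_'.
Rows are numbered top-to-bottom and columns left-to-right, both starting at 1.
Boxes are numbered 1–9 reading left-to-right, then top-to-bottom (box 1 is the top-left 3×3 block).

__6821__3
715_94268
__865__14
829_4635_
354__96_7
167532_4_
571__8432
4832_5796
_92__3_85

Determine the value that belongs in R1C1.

Row 1 already contains {1, 2, 3, 6, 8}.
Column 1 already contains {1, 3, 4, 5, 7, 8}.
Its 3×3 block (box 1) already contains {1, 5, 6, 7, 8}.
The only value from 1–9 not eliminated is 9, so R1C1 = 9.

9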